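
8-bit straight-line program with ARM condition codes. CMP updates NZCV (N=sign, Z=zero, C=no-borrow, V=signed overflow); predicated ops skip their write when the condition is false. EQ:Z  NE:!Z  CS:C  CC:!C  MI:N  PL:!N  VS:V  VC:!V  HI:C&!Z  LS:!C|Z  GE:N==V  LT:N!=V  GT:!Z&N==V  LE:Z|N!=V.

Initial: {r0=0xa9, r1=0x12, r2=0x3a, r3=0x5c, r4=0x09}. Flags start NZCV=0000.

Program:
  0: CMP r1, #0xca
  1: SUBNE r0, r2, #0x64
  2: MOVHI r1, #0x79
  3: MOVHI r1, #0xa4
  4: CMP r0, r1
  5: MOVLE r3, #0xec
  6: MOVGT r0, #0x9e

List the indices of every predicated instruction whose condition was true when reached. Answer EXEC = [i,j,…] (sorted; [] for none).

0: ✓ CMP  NZCV=0000
1: ✓ SUBNE  r0←0xd6
2: · MOVHI
3: · MOVHI
4: ✓ CMP  NZCV=1010
5: ✓ MOVLE  r3←0xec
6: · MOVGT

EXEC = [1,5]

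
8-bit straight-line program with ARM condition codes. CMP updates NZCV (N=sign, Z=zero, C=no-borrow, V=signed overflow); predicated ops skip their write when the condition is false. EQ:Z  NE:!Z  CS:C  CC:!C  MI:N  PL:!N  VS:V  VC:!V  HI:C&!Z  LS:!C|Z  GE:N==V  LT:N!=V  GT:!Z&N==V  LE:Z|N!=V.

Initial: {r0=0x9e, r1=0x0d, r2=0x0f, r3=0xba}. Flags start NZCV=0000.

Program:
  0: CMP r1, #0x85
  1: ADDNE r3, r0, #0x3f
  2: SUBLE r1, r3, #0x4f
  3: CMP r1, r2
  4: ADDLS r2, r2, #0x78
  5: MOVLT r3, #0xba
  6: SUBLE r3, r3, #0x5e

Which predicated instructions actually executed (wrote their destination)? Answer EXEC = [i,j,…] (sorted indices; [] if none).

[0] flags=1001 → (cmp)
[1] flags=1001 NE?T → r3=0xdd
[2] flags=1001 LE?F → skip
[3] flags=1000 → (cmp)
[4] flags=1000 LS?T → r2=0x87
[5] flags=1000 LT?T → r3=0xba
[6] flags=1000 LE?T → r3=0x5c

EXEC = [1,4,5,6]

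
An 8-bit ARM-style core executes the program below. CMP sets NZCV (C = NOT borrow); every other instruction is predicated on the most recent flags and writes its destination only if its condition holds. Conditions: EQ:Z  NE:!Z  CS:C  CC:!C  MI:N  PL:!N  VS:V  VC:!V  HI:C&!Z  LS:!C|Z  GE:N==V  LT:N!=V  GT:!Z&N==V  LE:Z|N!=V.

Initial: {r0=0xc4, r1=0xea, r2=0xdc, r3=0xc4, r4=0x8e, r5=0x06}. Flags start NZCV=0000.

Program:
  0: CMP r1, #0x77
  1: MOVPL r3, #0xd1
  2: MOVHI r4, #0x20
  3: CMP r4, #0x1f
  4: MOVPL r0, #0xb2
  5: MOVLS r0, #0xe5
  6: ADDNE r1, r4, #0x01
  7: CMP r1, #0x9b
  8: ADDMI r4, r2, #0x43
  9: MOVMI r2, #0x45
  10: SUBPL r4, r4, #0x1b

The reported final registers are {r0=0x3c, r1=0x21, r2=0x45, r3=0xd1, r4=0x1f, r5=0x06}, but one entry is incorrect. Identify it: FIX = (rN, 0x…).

FIX = (r0, 0xb2)

0: ✓ CMP  NZCV=0011
1: ✓ MOVPL  r3←0xd1
2: ✓ MOVHI  r4←0x20
3: ✓ CMP  NZCV=0010
4: ✓ MOVPL  r0←0xb2
5: · MOVLS
6: ✓ ADDNE  r1←0x21
7: ✓ CMP  NZCV=1001
8: ✓ ADDMI  r4←0x1f
9: ✓ MOVMI  r2←0x45
10: · SUBPL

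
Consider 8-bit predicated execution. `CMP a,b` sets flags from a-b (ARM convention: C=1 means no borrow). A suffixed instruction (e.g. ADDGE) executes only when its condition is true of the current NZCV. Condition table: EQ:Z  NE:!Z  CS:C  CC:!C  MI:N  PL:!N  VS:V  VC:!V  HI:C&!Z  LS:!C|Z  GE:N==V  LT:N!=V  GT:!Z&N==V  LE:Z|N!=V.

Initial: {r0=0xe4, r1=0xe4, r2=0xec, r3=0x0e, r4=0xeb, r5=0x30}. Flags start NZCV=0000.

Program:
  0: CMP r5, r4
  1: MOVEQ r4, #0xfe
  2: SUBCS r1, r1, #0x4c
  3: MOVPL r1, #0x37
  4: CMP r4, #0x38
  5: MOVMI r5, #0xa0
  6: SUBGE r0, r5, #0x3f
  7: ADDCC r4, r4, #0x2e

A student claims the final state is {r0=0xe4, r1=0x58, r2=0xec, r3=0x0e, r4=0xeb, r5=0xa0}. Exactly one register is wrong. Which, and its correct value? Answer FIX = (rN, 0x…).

FIX = (r1, 0x37)

[0] flags=0000 → (cmp)
[1] flags=0000 EQ?F → skip
[2] flags=0000 CS?F → skip
[3] flags=0000 PL?T → r1=0x37
[4] flags=1010 → (cmp)
[5] flags=1010 MI?T → r5=0xa0
[6] flags=1010 GE?F → skip
[7] flags=1010 CC?F → skip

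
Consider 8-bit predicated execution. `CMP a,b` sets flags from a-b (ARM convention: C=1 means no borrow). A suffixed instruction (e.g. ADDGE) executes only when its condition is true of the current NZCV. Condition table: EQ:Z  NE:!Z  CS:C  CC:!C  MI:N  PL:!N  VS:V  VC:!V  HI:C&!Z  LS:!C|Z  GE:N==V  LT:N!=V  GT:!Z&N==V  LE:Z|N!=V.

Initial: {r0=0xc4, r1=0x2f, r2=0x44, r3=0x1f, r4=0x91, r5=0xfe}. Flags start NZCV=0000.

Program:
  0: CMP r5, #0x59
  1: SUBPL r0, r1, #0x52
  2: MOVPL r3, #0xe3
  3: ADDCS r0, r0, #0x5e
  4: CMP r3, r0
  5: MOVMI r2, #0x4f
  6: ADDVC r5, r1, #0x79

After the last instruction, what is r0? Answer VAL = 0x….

0: ✓ CMP  NZCV=1010
1: · SUBPL
2: · MOVPL
3: ✓ ADDCS  r0←0x22
4: ✓ CMP  NZCV=1000
5: ✓ MOVMI  r2←0x4f
6: ✓ ADDVC  r5←0xa8

VAL = 0x22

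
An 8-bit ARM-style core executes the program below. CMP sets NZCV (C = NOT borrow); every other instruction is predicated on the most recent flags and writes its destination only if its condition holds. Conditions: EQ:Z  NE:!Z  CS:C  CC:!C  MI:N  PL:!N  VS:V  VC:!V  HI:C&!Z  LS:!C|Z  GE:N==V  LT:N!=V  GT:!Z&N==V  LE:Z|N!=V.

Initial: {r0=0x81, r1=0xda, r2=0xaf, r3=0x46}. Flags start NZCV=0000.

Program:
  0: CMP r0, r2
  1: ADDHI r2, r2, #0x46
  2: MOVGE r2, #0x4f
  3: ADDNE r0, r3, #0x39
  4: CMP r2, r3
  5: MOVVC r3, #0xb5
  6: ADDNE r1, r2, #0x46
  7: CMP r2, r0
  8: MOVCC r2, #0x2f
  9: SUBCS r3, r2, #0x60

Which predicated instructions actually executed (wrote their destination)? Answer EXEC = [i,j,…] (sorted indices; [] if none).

EXEC = [3,6,9]

0: ✓ CMP  NZCV=1000
1: · ADDHI
2: · MOVGE
3: ✓ ADDNE  r0←0x7f
4: ✓ CMP  NZCV=0011
5: · MOVVC
6: ✓ ADDNE  r1←0xf5
7: ✓ CMP  NZCV=0011
8: · MOVCC
9: ✓ SUBCS  r3←0x4f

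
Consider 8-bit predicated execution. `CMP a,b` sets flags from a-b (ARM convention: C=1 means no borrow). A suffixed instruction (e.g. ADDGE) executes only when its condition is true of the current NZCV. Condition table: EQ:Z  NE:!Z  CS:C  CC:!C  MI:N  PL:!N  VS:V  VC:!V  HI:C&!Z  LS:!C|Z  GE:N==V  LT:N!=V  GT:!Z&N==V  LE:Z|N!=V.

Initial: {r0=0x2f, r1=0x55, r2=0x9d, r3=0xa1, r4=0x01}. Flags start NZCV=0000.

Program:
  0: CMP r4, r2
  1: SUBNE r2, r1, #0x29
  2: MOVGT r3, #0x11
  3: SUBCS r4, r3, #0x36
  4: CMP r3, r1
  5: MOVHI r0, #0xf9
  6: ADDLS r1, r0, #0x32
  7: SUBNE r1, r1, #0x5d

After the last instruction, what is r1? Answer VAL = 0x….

VAL = 0x04

[0] flags=0000 → (cmp)
[1] flags=0000 NE?T → r2=0x2c
[2] flags=0000 GT?T → r3=0x11
[3] flags=0000 CS?F → skip
[4] flags=1000 → (cmp)
[5] flags=1000 HI?F → skip
[6] flags=1000 LS?T → r1=0x61
[7] flags=1000 NE?T → r1=0x04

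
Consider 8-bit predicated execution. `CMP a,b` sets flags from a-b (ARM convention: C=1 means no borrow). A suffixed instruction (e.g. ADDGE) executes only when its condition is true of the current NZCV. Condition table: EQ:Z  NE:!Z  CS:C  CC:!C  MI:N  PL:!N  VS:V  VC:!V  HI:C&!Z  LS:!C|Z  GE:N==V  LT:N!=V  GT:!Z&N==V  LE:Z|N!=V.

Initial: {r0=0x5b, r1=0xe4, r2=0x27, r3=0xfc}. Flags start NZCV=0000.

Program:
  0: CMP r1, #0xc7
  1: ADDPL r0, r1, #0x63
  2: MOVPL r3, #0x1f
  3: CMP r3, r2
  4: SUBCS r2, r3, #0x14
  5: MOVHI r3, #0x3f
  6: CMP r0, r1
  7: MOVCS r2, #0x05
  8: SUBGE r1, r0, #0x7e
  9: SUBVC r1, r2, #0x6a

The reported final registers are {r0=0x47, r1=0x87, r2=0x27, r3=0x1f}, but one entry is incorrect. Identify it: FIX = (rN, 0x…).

FIX = (r1, 0xbd)

[0] flags=0010 → (cmp)
[1] flags=0010 PL?T → r0=0x47
[2] flags=0010 PL?T → r3=0x1f
[3] flags=1000 → (cmp)
[4] flags=1000 CS?F → skip
[5] flags=1000 HI?F → skip
[6] flags=0000 → (cmp)
[7] flags=0000 CS?F → skip
[8] flags=0000 GE?T → r1=0xc9
[9] flags=0000 VC?T → r1=0xbd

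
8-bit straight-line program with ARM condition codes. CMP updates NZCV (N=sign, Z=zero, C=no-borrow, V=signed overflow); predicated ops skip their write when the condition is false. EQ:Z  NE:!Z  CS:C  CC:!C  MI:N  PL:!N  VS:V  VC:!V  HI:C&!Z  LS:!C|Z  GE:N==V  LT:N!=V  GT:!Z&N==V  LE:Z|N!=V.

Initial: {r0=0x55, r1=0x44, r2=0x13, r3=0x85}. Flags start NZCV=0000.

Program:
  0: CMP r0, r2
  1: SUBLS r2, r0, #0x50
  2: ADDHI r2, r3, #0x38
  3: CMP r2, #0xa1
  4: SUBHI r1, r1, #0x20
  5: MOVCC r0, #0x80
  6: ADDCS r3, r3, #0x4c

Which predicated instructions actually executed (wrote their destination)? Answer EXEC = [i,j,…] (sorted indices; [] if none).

[0] flags=0010 → (cmp)
[1] flags=0010 LS?F → skip
[2] flags=0010 HI?T → r2=0xbd
[3] flags=0010 → (cmp)
[4] flags=0010 HI?T → r1=0x24
[5] flags=0010 CC?F → skip
[6] flags=0010 CS?T → r3=0xd1

EXEC = [2,4,6]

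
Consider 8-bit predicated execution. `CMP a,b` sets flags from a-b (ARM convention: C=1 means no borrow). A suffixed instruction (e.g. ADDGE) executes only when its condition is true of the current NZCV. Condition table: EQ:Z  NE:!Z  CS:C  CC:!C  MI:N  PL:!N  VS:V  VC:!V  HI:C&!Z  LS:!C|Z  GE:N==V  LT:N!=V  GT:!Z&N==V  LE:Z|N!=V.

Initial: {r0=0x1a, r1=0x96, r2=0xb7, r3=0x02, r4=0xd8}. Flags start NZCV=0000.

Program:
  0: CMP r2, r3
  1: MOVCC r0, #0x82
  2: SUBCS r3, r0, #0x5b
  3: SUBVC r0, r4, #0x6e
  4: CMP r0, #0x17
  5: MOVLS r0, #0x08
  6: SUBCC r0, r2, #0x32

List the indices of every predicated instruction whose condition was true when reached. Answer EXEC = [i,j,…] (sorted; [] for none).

EXEC = [2,3]

0: ✓ CMP  NZCV=1010
1: · MOVCC
2: ✓ SUBCS  r3←0xbf
3: ✓ SUBVC  r0←0x6a
4: ✓ CMP  NZCV=0010
5: · MOVLS
6: · SUBCC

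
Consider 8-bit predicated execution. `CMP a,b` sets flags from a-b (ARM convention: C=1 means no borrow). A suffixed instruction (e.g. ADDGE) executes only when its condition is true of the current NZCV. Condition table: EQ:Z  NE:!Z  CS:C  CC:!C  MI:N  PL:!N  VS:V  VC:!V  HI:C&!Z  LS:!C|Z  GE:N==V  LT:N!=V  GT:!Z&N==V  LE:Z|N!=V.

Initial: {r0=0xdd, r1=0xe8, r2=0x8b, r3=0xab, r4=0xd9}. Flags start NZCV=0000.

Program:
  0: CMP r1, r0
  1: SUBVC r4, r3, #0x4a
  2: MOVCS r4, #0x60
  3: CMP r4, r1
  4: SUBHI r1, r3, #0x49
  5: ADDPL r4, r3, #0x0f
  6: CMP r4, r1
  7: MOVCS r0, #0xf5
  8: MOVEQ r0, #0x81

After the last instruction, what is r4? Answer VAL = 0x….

VAL = 0xba

0: ✓ CMP  NZCV=0010
1: ✓ SUBVC  r4←0x61
2: ✓ MOVCS  r4←0x60
3: ✓ CMP  NZCV=0000
4: · SUBHI
5: ✓ ADDPL  r4←0xba
6: ✓ CMP  NZCV=1000
7: · MOVCS
8: · MOVEQ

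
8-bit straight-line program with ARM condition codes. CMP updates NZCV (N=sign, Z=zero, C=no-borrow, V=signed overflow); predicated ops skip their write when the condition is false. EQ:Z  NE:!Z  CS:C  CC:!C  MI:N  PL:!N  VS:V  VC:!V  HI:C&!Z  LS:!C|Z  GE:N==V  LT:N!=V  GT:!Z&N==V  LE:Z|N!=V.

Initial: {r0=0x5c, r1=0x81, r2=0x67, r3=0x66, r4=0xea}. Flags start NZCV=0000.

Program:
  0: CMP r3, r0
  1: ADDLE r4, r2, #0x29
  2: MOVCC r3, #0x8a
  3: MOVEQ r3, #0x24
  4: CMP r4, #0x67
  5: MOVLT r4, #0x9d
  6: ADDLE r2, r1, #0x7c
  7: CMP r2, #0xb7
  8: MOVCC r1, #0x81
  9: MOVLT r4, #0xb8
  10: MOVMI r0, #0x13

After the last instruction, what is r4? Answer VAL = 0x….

[0] flags=0010 → (cmp)
[1] flags=0010 LE?F → skip
[2] flags=0010 CC?F → skip
[3] flags=0010 EQ?F → skip
[4] flags=1010 → (cmp)
[5] flags=1010 LT?T → r4=0x9d
[6] flags=1010 LE?T → r2=0xfd
[7] flags=0010 → (cmp)
[8] flags=0010 CC?F → skip
[9] flags=0010 LT?F → skip
[10] flags=0010 MI?F → skip

VAL = 0x9d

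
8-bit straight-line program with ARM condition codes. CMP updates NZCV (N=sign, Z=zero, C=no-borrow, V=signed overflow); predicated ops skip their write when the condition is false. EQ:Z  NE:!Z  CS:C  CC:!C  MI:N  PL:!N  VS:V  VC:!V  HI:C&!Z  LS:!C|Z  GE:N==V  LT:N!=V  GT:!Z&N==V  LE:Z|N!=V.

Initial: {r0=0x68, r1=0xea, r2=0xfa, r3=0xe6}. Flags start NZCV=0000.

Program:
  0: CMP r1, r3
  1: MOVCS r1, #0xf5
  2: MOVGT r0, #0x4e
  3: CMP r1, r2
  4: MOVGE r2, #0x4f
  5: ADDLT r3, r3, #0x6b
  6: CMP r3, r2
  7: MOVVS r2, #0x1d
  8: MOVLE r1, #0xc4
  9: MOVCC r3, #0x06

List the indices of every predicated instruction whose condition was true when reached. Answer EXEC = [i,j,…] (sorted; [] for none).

[0] flags=0010 → (cmp)
[1] flags=0010 CS?T → r1=0xf5
[2] flags=0010 GT?T → r0=0x4e
[3] flags=1000 → (cmp)
[4] flags=1000 GE?F → skip
[5] flags=1000 LT?T → r3=0x51
[6] flags=0000 → (cmp)
[7] flags=0000 VS?F → skip
[8] flags=0000 LE?F → skip
[9] flags=0000 CC?T → r3=0x06

EXEC = [1,2,5,9]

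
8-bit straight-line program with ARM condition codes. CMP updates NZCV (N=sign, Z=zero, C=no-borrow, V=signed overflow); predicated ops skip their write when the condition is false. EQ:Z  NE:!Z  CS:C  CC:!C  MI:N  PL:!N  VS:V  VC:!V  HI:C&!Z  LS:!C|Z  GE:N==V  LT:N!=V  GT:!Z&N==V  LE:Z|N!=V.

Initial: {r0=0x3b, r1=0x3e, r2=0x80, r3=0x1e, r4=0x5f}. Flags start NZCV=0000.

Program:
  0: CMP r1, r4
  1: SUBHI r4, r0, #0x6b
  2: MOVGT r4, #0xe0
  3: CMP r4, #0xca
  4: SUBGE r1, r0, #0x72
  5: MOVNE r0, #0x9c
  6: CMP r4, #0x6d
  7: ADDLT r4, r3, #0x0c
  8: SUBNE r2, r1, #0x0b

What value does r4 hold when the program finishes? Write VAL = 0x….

0: ✓ CMP  NZCV=1000
1: · SUBHI
2: · MOVGT
3: ✓ CMP  NZCV=1001
4: ✓ SUBGE  r1←0xc9
5: ✓ MOVNE  r0←0x9c
6: ✓ CMP  NZCV=1000
7: ✓ ADDLT  r4←0x2a
8: ✓ SUBNE  r2←0xbe

VAL = 0x2a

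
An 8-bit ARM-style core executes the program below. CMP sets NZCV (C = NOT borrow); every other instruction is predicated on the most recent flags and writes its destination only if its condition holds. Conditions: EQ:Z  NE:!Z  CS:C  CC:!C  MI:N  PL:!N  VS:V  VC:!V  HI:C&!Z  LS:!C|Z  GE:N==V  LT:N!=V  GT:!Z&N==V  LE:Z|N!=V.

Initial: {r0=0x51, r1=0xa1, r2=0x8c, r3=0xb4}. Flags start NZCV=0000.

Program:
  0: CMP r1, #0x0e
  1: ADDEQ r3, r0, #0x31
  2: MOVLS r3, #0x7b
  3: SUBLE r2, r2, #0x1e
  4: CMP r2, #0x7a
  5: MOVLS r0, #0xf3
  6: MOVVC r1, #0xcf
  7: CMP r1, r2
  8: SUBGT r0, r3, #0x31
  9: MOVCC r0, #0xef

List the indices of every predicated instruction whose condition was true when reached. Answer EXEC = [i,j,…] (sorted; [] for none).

0: ✓ CMP  NZCV=1010
1: · ADDEQ
2: · MOVLS
3: ✓ SUBLE  r2←0x6e
4: ✓ CMP  NZCV=1000
5: ✓ MOVLS  r0←0xf3
6: ✓ MOVVC  r1←0xcf
7: ✓ CMP  NZCV=0011
8: · SUBGT
9: · MOVCC

EXEC = [3,5,6]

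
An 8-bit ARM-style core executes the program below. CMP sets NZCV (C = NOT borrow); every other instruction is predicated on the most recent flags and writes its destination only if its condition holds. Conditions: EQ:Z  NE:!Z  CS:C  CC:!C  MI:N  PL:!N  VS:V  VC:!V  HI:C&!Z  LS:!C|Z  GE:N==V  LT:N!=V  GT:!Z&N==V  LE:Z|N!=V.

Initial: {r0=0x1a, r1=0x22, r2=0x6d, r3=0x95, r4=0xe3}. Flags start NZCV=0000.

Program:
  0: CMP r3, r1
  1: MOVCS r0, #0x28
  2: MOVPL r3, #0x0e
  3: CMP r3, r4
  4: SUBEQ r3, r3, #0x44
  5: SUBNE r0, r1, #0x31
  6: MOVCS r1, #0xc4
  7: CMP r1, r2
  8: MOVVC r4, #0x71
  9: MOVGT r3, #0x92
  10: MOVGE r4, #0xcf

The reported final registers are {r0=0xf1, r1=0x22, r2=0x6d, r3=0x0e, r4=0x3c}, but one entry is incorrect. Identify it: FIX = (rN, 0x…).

FIX = (r4, 0x71)

0: ✓ CMP  NZCV=0011
1: ✓ MOVCS  r0←0x28
2: ✓ MOVPL  r3←0x0e
3: ✓ CMP  NZCV=0000
4: · SUBEQ
5: ✓ SUBNE  r0←0xf1
6: · MOVCS
7: ✓ CMP  NZCV=1000
8: ✓ MOVVC  r4←0x71
9: · MOVGT
10: · MOVGE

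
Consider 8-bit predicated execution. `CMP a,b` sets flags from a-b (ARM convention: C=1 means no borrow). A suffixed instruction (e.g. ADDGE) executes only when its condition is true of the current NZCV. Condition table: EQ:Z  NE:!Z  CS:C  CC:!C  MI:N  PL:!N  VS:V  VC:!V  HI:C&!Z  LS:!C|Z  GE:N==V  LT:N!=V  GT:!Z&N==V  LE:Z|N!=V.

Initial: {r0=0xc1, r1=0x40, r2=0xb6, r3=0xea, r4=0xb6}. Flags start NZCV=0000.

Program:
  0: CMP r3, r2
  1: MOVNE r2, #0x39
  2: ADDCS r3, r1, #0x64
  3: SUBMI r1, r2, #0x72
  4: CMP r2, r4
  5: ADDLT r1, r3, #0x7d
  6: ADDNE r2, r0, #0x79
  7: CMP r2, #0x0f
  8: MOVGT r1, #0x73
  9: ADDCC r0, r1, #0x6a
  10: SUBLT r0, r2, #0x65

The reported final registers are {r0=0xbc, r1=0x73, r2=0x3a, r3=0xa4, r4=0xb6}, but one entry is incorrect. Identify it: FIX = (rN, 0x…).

FIX = (r0, 0xc1)

0: ✓ CMP  NZCV=0010
1: ✓ MOVNE  r2←0x39
2: ✓ ADDCS  r3←0xa4
3: · SUBMI
4: ✓ CMP  NZCV=1001
5: · ADDLT
6: ✓ ADDNE  r2←0x3a
7: ✓ CMP  NZCV=0010
8: ✓ MOVGT  r1←0x73
9: · ADDCC
10: · SUBLT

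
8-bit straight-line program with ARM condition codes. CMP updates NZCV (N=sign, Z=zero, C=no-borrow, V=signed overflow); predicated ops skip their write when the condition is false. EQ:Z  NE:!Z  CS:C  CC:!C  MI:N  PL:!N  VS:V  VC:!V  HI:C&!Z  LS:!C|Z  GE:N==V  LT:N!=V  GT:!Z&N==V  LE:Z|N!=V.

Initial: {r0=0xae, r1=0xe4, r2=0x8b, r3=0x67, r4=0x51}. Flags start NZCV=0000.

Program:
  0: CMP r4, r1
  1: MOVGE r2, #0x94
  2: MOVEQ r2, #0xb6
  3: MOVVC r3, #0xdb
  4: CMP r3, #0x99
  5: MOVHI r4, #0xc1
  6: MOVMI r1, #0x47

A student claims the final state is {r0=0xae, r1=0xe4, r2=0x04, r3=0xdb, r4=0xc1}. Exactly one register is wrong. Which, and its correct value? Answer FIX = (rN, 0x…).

FIX = (r2, 0x94)

0: ✓ CMP  NZCV=0000
1: ✓ MOVGE  r2←0x94
2: · MOVEQ
3: ✓ MOVVC  r3←0xdb
4: ✓ CMP  NZCV=0010
5: ✓ MOVHI  r4←0xc1
6: · MOVMI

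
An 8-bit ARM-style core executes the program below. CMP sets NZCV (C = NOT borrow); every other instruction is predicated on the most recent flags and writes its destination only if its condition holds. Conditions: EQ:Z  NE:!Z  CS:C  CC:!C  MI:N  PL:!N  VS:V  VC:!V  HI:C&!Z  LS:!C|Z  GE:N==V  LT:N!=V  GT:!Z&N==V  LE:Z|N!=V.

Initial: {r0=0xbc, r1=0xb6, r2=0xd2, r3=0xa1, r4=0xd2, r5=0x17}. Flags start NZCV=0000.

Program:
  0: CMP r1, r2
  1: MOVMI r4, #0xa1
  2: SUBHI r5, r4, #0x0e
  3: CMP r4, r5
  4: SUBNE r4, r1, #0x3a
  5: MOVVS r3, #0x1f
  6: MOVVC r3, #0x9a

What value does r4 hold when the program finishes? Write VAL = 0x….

VAL = 0x7c

[0] flags=1000 → (cmp)
[1] flags=1000 MI?T → r4=0xa1
[2] flags=1000 HI?F → skip
[3] flags=1010 → (cmp)
[4] flags=1010 NE?T → r4=0x7c
[5] flags=1010 VS?F → skip
[6] flags=1010 VC?T → r3=0x9a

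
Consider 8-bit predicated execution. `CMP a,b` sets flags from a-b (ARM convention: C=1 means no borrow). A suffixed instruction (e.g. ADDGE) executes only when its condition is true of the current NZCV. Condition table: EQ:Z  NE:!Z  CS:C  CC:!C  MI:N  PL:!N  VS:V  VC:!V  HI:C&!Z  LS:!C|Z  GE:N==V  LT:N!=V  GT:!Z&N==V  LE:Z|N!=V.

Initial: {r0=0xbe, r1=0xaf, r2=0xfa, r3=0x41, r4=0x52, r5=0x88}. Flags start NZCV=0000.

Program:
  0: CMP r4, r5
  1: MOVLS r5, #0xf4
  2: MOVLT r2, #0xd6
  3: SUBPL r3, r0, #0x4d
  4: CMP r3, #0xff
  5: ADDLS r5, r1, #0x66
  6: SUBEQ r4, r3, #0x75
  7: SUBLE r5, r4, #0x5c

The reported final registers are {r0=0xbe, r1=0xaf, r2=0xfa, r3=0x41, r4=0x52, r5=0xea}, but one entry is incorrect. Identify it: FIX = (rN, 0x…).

[0] flags=1001 → (cmp)
[1] flags=1001 LS?T → r5=0xf4
[2] flags=1001 LT?F → skip
[3] flags=1001 PL?F → skip
[4] flags=0000 → (cmp)
[5] flags=0000 LS?T → r5=0x15
[6] flags=0000 EQ?F → skip
[7] flags=0000 LE?F → skip

FIX = (r5, 0x15)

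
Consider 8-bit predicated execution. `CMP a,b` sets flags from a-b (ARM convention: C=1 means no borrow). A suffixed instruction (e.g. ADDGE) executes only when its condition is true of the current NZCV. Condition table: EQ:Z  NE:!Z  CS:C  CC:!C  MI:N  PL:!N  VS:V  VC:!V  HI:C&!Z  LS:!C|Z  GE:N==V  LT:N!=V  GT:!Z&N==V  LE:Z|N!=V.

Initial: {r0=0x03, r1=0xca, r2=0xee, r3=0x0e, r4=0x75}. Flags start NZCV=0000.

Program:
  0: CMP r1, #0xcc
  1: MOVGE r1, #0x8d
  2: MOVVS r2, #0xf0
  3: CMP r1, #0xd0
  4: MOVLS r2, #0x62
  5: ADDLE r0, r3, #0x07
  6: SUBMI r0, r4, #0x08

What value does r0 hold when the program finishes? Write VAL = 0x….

VAL = 0x6d

0: ✓ CMP  NZCV=1000
1: · MOVGE
2: · MOVVS
3: ✓ CMP  NZCV=1000
4: ✓ MOVLS  r2←0x62
5: ✓ ADDLE  r0←0x15
6: ✓ SUBMI  r0←0x6d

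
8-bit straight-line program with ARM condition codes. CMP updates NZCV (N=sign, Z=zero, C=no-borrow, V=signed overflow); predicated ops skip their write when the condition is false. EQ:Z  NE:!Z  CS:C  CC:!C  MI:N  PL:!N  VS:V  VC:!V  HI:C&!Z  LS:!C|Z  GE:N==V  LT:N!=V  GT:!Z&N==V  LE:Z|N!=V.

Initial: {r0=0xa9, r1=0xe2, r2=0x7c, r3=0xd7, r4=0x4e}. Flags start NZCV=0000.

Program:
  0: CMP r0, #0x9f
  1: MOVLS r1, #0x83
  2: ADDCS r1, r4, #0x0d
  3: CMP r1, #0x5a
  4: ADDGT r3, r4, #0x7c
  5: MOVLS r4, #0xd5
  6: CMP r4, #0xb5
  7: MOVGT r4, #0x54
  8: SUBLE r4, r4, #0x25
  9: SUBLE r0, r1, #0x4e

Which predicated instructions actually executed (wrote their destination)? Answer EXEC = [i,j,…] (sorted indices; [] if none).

[0] flags=0010 → (cmp)
[1] flags=0010 LS?F → skip
[2] flags=0010 CS?T → r1=0x5b
[3] flags=0010 → (cmp)
[4] flags=0010 GT?T → r3=0xca
[5] flags=0010 LS?F → skip
[6] flags=1001 → (cmp)
[7] flags=1001 GT?T → r4=0x54
[8] flags=1001 LE?F → skip
[9] flags=1001 LE?F → skip

EXEC = [2,4,7]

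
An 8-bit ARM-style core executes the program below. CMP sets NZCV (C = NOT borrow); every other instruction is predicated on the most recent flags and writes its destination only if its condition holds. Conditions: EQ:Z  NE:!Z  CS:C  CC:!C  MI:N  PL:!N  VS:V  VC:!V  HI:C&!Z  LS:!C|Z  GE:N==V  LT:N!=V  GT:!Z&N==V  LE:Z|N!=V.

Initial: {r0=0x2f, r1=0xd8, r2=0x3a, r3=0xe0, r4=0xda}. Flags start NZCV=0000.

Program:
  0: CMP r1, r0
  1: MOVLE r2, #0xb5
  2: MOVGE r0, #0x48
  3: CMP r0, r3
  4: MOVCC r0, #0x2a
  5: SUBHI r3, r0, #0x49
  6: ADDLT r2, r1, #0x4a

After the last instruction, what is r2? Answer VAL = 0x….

[0] flags=1010 → (cmp)
[1] flags=1010 LE?T → r2=0xb5
[2] flags=1010 GE?F → skip
[3] flags=0000 → (cmp)
[4] flags=0000 CC?T → r0=0x2a
[5] flags=0000 HI?F → skip
[6] flags=0000 LT?F → skip

VAL = 0xb5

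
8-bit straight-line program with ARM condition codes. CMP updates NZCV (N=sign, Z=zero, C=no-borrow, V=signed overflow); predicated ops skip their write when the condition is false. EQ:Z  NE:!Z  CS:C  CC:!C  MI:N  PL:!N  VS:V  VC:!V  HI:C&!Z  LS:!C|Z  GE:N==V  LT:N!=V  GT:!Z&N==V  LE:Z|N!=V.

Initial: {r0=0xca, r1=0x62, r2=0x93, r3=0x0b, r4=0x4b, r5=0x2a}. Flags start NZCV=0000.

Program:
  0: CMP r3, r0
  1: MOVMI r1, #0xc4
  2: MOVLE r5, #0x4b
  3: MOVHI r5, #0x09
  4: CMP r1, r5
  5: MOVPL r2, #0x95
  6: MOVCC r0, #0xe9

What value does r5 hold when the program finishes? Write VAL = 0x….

0: ✓ CMP  NZCV=0000
1: · MOVMI
2: · MOVLE
3: · MOVHI
4: ✓ CMP  NZCV=0010
5: ✓ MOVPL  r2←0x95
6: · MOVCC

VAL = 0x2a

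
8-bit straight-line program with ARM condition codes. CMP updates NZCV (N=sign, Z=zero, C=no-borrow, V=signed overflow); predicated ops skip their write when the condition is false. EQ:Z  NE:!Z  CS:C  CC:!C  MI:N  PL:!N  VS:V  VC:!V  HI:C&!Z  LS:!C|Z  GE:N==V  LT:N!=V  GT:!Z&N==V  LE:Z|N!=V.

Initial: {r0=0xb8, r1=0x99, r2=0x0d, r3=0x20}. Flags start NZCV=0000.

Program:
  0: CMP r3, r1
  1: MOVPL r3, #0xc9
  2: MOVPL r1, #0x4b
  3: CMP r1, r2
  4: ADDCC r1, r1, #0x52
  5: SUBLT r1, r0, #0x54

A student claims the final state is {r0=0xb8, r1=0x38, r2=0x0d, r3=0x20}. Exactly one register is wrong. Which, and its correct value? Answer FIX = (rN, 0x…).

[0] flags=1001 → (cmp)
[1] flags=1001 PL?F → skip
[2] flags=1001 PL?F → skip
[3] flags=1010 → (cmp)
[4] flags=1010 CC?F → skip
[5] flags=1010 LT?T → r1=0x64

FIX = (r1, 0x64)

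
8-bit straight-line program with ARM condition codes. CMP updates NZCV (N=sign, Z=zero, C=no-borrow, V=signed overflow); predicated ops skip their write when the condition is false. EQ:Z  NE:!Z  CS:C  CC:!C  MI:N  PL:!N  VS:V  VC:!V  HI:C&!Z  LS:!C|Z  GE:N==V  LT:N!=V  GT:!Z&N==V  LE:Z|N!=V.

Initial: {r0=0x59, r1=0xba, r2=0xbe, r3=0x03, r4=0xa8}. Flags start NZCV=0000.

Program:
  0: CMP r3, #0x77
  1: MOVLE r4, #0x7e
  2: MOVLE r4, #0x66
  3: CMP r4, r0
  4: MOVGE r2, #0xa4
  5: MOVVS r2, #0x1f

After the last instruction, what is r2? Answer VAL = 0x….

0: ✓ CMP  NZCV=1000
1: ✓ MOVLE  r4←0x7e
2: ✓ MOVLE  r4←0x66
3: ✓ CMP  NZCV=0010
4: ✓ MOVGE  r2←0xa4
5: · MOVVS

VAL = 0xa4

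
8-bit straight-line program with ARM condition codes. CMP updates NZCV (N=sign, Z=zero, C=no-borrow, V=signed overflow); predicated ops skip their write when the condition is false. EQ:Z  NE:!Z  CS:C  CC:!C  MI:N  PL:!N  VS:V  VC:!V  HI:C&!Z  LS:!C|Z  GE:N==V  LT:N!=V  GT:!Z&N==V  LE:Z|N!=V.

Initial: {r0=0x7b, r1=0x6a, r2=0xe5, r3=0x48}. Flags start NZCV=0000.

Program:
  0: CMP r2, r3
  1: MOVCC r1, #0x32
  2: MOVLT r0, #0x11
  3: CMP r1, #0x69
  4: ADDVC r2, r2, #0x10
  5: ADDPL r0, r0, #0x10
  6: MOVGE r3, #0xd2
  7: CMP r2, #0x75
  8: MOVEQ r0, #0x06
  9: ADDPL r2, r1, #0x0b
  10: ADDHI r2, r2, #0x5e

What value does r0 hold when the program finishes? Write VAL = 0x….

[0] flags=1010 → (cmp)
[1] flags=1010 CC?F → skip
[2] flags=1010 LT?T → r0=0x11
[3] flags=0010 → (cmp)
[4] flags=0010 VC?T → r2=0xf5
[5] flags=0010 PL?T → r0=0x21
[6] flags=0010 GE?T → r3=0xd2
[7] flags=1010 → (cmp)
[8] flags=1010 EQ?F → skip
[9] flags=1010 PL?F → skip
[10] flags=1010 HI?T → r2=0x53

VAL = 0x21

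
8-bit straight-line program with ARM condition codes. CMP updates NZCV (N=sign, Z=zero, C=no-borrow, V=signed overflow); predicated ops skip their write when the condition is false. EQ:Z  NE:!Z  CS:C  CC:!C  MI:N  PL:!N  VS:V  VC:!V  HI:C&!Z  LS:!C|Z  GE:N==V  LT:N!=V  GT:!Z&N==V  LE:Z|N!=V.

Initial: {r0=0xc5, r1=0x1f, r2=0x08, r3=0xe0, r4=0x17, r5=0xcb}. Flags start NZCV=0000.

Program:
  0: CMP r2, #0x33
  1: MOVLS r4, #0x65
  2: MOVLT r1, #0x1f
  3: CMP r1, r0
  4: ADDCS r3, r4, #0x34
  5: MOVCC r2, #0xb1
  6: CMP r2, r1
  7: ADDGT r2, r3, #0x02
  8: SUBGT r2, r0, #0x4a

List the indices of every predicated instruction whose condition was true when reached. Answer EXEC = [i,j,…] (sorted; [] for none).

[0] flags=1000 → (cmp)
[1] flags=1000 LS?T → r4=0x65
[2] flags=1000 LT?T → r1=0x1f
[3] flags=0000 → (cmp)
[4] flags=0000 CS?F → skip
[5] flags=0000 CC?T → r2=0xb1
[6] flags=1010 → (cmp)
[7] flags=1010 GT?F → skip
[8] flags=1010 GT?F → skip

EXEC = [1,2,5]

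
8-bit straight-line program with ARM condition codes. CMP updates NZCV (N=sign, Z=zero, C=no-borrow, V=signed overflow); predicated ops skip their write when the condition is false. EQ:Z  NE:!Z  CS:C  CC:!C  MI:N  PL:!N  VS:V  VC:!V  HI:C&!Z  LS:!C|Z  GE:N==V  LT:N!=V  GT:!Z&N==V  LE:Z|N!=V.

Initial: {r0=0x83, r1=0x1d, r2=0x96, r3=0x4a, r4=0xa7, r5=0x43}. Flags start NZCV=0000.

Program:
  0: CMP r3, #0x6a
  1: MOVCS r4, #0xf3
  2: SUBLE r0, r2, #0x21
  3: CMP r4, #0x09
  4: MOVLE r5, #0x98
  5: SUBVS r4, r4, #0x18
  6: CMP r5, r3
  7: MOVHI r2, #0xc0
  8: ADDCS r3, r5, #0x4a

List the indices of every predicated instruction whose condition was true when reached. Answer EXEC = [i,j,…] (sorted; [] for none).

EXEC = [2,4,7,8]

[0] flags=1000 → (cmp)
[1] flags=1000 CS?F → skip
[2] flags=1000 LE?T → r0=0x75
[3] flags=1010 → (cmp)
[4] flags=1010 LE?T → r5=0x98
[5] flags=1010 VS?F → skip
[6] flags=0011 → (cmp)
[7] flags=0011 HI?T → r2=0xc0
[8] flags=0011 CS?T → r3=0xe2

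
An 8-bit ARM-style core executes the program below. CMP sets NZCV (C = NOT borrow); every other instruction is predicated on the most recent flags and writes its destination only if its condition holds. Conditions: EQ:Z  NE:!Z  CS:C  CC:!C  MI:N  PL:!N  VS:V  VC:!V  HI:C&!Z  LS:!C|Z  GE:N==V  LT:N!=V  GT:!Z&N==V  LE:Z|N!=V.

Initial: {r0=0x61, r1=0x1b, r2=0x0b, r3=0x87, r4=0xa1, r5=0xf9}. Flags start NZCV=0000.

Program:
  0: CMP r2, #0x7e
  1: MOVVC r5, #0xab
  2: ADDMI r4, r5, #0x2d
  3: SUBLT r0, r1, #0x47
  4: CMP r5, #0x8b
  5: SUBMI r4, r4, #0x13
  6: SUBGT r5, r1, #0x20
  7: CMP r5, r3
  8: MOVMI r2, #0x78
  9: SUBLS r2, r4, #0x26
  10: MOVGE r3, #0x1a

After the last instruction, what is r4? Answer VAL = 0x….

VAL = 0xd8

[0] flags=1000 → (cmp)
[1] flags=1000 VC?T → r5=0xab
[2] flags=1000 MI?T → r4=0xd8
[3] flags=1000 LT?T → r0=0xd4
[4] flags=0010 → (cmp)
[5] flags=0010 MI?F → skip
[6] flags=0010 GT?T → r5=0xfb
[7] flags=0010 → (cmp)
[8] flags=0010 MI?F → skip
[9] flags=0010 LS?F → skip
[10] flags=0010 GE?T → r3=0x1a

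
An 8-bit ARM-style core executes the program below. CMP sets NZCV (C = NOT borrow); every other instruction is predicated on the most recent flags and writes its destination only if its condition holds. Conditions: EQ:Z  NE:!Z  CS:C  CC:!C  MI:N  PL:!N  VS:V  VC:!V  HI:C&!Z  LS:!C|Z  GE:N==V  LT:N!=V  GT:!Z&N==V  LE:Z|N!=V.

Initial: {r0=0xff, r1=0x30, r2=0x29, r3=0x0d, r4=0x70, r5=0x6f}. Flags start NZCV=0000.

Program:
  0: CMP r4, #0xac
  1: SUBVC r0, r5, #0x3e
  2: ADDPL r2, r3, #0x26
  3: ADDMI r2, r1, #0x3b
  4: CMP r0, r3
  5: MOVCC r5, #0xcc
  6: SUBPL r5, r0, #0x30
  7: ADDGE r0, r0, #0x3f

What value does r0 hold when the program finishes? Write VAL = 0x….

VAL = 0xff

[0] flags=1001 → (cmp)
[1] flags=1001 VC?F → skip
[2] flags=1001 PL?F → skip
[3] flags=1001 MI?T → r2=0x6b
[4] flags=1010 → (cmp)
[5] flags=1010 CC?F → skip
[6] flags=1010 PL?F → skip
[7] flags=1010 GE?F → skip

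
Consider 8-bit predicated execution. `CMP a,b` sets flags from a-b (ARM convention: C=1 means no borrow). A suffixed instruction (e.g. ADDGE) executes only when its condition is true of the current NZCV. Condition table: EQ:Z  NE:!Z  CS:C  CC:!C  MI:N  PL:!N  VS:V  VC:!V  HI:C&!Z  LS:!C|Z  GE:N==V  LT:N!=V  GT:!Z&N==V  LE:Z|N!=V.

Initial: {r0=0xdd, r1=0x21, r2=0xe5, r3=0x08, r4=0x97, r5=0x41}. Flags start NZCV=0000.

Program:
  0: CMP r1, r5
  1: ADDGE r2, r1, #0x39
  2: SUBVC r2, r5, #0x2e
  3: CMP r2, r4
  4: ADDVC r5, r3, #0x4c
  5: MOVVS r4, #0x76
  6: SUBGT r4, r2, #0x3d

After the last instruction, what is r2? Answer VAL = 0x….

VAL = 0x13

0: ✓ CMP  NZCV=1000
1: · ADDGE
2: ✓ SUBVC  r2←0x13
3: ✓ CMP  NZCV=0000
4: ✓ ADDVC  r5←0x54
5: · MOVVS
6: ✓ SUBGT  r4←0xd6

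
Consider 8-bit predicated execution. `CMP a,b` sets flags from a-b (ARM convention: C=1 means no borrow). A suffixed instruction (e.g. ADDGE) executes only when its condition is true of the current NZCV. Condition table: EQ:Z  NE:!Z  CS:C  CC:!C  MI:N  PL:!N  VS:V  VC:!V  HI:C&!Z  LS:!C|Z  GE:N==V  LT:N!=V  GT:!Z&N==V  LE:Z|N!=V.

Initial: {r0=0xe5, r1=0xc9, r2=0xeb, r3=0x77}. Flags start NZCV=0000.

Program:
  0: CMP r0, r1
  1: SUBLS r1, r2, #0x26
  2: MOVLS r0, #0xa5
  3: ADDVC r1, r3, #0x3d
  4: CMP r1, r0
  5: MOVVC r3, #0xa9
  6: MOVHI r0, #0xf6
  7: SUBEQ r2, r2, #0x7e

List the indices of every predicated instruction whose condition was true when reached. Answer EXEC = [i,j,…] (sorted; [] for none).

EXEC = [3,5]

[0] flags=0010 → (cmp)
[1] flags=0010 LS?F → skip
[2] flags=0010 LS?F → skip
[3] flags=0010 VC?T → r1=0xb4
[4] flags=1000 → (cmp)
[5] flags=1000 VC?T → r3=0xa9
[6] flags=1000 HI?F → skip
[7] flags=1000 EQ?F → skip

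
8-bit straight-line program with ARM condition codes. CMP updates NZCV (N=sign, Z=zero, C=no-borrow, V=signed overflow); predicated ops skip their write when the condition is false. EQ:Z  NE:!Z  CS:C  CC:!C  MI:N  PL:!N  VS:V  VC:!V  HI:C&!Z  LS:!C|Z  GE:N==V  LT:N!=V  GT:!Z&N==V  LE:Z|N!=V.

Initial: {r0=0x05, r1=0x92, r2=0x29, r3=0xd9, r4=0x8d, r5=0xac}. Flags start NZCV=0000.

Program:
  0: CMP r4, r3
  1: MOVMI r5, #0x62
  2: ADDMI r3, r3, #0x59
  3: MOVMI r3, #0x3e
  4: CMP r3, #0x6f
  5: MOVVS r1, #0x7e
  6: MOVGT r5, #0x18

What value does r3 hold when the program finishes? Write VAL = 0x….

[0] flags=1000 → (cmp)
[1] flags=1000 MI?T → r5=0x62
[2] flags=1000 MI?T → r3=0x32
[3] flags=1000 MI?T → r3=0x3e
[4] flags=1000 → (cmp)
[5] flags=1000 VS?F → skip
[6] flags=1000 GT?F → skip

VAL = 0x3e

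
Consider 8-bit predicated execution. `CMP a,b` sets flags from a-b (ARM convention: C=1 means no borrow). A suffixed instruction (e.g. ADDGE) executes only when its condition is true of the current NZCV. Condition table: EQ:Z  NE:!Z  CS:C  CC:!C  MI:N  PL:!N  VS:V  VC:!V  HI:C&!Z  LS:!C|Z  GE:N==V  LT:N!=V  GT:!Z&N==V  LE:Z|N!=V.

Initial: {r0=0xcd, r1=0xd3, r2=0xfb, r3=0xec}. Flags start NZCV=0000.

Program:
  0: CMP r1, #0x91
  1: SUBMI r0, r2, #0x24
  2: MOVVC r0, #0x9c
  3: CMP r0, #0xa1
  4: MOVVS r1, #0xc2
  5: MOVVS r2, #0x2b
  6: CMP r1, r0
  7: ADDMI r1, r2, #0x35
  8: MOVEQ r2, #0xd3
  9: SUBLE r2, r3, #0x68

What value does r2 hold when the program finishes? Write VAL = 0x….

VAL = 0xfb

0: ✓ CMP  NZCV=0010
1: · SUBMI
2: ✓ MOVVC  r0←0x9c
3: ✓ CMP  NZCV=1000
4: · MOVVS
5: · MOVVS
6: ✓ CMP  NZCV=0010
7: · ADDMI
8: · MOVEQ
9: · SUBLE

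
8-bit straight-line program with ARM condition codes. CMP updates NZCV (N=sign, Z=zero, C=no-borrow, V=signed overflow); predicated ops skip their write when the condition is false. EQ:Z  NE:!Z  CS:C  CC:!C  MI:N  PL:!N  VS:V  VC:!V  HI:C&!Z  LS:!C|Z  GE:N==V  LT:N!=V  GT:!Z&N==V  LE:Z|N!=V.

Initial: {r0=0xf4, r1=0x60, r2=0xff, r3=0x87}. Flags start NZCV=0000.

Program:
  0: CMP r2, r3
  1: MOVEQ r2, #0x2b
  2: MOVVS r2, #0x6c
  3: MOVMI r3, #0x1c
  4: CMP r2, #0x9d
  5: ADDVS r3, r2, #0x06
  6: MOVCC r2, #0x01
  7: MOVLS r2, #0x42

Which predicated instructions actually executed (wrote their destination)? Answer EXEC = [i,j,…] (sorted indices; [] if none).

EXEC = []

[0] flags=0010 → (cmp)
[1] flags=0010 EQ?F → skip
[2] flags=0010 VS?F → skip
[3] flags=0010 MI?F → skip
[4] flags=0010 → (cmp)
[5] flags=0010 VS?F → skip
[6] flags=0010 CC?F → skip
[7] flags=0010 LS?F → skip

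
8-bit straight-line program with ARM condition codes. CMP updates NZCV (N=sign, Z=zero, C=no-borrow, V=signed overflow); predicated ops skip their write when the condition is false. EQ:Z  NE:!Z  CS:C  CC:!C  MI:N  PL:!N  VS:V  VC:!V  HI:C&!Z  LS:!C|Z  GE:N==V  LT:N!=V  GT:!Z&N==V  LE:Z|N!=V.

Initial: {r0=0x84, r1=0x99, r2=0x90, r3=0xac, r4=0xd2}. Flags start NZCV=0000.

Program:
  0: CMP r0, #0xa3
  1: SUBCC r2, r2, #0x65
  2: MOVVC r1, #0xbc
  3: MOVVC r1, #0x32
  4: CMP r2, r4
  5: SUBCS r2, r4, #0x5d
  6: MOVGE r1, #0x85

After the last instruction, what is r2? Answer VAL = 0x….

[0] flags=1000 → (cmp)
[1] flags=1000 CC?T → r2=0x2b
[2] flags=1000 VC?T → r1=0xbc
[3] flags=1000 VC?T → r1=0x32
[4] flags=0000 → (cmp)
[5] flags=0000 CS?F → skip
[6] flags=0000 GE?T → r1=0x85

VAL = 0x2b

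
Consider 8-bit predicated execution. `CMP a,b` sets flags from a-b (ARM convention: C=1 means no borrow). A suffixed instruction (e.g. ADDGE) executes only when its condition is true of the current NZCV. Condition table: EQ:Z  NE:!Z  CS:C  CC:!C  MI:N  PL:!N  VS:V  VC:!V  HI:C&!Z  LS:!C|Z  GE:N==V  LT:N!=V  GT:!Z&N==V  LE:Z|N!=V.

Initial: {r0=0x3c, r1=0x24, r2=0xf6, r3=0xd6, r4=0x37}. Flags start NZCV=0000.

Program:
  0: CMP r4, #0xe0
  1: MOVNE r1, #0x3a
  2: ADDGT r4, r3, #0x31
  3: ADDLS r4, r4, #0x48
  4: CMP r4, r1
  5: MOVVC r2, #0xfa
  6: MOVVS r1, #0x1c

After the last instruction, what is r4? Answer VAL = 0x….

0: ✓ CMP  NZCV=0000
1: ✓ MOVNE  r1←0x3a
2: ✓ ADDGT  r4←0x07
3: ✓ ADDLS  r4←0x4f
4: ✓ CMP  NZCV=0010
5: ✓ MOVVC  r2←0xfa
6: · MOVVS

VAL = 0x4f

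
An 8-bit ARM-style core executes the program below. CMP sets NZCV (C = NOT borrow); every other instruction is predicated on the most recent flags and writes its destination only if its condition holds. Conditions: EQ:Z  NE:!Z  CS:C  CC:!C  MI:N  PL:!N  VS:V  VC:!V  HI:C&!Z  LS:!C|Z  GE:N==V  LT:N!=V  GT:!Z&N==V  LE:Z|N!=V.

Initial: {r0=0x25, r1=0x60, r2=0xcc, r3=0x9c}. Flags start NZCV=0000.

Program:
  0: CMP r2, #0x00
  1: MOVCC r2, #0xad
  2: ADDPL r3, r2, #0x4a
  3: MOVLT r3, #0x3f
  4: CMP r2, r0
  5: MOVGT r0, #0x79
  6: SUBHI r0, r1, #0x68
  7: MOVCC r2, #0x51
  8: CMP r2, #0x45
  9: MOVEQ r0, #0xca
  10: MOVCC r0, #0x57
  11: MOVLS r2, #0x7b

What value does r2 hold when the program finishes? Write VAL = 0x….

VAL = 0xcc

[0] flags=1010 → (cmp)
[1] flags=1010 CC?F → skip
[2] flags=1010 PL?F → skip
[3] flags=1010 LT?T → r3=0x3f
[4] flags=1010 → (cmp)
[5] flags=1010 GT?F → skip
[6] flags=1010 HI?T → r0=0xf8
[7] flags=1010 CC?F → skip
[8] flags=1010 → (cmp)
[9] flags=1010 EQ?F → skip
[10] flags=1010 CC?F → skip
[11] flags=1010 LS?F → skip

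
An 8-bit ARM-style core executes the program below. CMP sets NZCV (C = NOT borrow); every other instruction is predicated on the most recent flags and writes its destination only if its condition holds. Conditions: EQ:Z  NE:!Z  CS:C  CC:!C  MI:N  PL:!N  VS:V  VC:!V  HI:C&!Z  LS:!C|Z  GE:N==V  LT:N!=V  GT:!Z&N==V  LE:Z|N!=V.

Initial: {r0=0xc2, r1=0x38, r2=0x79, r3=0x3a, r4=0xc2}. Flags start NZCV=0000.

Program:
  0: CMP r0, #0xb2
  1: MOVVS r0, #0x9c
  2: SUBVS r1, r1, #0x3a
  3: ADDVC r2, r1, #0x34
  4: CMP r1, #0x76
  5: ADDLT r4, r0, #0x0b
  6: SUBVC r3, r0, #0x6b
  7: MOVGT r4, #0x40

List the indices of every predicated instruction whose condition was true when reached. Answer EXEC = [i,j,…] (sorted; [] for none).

EXEC = [3,5,6]

0: ✓ CMP  NZCV=0010
1: · MOVVS
2: · SUBVS
3: ✓ ADDVC  r2←0x6c
4: ✓ CMP  NZCV=1000
5: ✓ ADDLT  r4←0xcd
6: ✓ SUBVC  r3←0x57
7: · MOVGT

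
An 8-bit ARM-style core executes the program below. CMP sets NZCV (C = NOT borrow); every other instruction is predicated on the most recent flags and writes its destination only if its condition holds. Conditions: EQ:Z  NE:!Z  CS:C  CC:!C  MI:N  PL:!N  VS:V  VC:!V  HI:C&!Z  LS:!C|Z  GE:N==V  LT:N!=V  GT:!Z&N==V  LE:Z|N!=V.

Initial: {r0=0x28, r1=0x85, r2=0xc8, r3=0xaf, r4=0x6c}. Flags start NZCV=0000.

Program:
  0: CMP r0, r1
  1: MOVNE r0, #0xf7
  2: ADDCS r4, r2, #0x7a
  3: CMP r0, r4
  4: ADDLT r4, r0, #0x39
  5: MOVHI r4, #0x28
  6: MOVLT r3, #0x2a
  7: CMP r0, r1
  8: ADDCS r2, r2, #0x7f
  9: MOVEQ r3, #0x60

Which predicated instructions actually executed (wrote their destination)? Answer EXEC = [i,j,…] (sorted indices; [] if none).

EXEC = [1,4,5,6,8]

[0] flags=1001 → (cmp)
[1] flags=1001 NE?T → r0=0xf7
[2] flags=1001 CS?F → skip
[3] flags=1010 → (cmp)
[4] flags=1010 LT?T → r4=0x30
[5] flags=1010 HI?T → r4=0x28
[6] flags=1010 LT?T → r3=0x2a
[7] flags=0010 → (cmp)
[8] flags=0010 CS?T → r2=0x47
[9] flags=0010 EQ?F → skip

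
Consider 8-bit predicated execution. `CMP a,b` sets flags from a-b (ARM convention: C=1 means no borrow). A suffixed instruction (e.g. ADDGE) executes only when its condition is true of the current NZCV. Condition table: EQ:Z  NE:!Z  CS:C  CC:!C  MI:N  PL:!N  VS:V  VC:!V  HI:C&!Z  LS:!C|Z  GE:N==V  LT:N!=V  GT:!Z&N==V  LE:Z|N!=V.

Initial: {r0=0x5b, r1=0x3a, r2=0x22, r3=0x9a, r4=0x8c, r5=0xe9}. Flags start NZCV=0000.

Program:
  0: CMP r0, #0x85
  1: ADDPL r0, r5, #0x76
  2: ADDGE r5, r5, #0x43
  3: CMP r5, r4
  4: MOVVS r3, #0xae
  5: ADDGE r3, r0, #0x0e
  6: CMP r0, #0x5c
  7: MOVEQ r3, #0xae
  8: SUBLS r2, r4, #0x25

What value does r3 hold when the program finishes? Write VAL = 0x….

[0] flags=1001 → (cmp)
[1] flags=1001 PL?F → skip
[2] flags=1001 GE?T → r5=0x2c
[3] flags=1001 → (cmp)
[4] flags=1001 VS?T → r3=0xae
[5] flags=1001 GE?T → r3=0x69
[6] flags=1000 → (cmp)
[7] flags=1000 EQ?F → skip
[8] flags=1000 LS?T → r2=0x67

VAL = 0x69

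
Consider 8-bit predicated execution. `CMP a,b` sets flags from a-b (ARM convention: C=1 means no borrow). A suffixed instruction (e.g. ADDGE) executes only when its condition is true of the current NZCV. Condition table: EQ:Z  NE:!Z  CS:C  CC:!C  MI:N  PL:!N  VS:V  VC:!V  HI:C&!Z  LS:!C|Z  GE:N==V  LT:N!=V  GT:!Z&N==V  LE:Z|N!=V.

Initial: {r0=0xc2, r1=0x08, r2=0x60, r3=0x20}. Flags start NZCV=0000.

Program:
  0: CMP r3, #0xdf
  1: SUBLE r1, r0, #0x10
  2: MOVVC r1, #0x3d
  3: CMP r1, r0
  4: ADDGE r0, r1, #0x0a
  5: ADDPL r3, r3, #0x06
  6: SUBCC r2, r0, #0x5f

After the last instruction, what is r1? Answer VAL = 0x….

0: ✓ CMP  NZCV=0000
1: · SUBLE
2: ✓ MOVVC  r1←0x3d
3: ✓ CMP  NZCV=0000
4: ✓ ADDGE  r0←0x47
5: ✓ ADDPL  r3←0x26
6: ✓ SUBCC  r2←0xe8

VAL = 0x3d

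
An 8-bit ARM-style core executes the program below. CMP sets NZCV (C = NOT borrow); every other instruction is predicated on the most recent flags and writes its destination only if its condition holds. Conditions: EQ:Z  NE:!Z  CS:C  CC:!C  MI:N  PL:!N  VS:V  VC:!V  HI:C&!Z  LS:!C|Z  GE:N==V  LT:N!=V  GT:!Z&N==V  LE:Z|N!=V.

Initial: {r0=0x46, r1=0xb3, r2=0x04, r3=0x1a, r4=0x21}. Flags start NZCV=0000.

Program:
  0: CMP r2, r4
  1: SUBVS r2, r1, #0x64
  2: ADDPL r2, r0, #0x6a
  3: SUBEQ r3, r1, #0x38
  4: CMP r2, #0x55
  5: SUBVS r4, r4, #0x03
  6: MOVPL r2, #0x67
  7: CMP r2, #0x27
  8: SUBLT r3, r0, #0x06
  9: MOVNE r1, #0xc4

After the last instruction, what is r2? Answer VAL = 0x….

VAL = 0x04

0: ✓ CMP  NZCV=1000
1: · SUBVS
2: · ADDPL
3: · SUBEQ
4: ✓ CMP  NZCV=1000
5: · SUBVS
6: · MOVPL
7: ✓ CMP  NZCV=1000
8: ✓ SUBLT  r3←0x40
9: ✓ MOVNE  r1←0xc4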